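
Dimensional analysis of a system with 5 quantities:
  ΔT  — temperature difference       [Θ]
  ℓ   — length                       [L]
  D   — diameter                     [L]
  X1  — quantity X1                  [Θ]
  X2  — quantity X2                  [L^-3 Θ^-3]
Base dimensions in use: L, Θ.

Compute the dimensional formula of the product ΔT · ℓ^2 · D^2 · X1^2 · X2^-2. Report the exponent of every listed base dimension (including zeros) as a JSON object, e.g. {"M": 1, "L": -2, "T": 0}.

Write exponents as rows L,Θ / cols ΔT,ℓ,D,X1,X2:
  L: [ 0  1  1  0 -3]
  Θ: [ 1  0  0  1 -3]
  [L]: (1)·0+(2)·1+(2)·1+(2)·0+(-2)·-3 = 10
  [Θ]: (1)·1+(2)·0+(2)·0+(2)·1+(-2)·-3 = 9
⇒ L^10 Θ^9

{"L": 10, "Θ": 9}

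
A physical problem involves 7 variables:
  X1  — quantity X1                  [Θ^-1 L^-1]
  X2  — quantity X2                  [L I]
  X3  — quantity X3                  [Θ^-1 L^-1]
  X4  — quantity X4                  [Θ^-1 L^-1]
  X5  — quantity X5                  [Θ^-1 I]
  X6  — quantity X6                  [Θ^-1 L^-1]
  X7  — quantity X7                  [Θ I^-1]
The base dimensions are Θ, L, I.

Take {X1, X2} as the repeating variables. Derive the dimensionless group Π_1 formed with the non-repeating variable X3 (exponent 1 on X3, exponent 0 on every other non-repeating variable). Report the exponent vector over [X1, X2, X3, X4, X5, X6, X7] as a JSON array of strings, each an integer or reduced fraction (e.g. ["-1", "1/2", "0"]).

Exponent matrix [Θ,L,I] × [X1,X2,X3,X4,X5,X6,X7]:
  Θ: [-1  0 -1 -1 -1 -1  1]
  L: [-1  1 -1 -1  0 -1  0]
  I: [ 0  1  0  0  1  0 -1]
Echelon form has 2 nonzero rows (pivots: X1,X2)
Repeat: X1,X2; free: X3,X4,X5,X6,X7
RREF:
  r0: [   1    0    1    1    1    1   -1]
  r1: [   0    1    0    0    1    0   -1]
  r2: [   0    0    0    0    0    0    0]
Fix exponent of X3 at 1, X4 at 0, X5 at 0, X6 at 0, X7 at 0; solve each RREF row for its pivot's exponent:
  r0: exp(X1) + (1)·1 = 0 ⇒ exp(X1) = -1
  r1: exp(X2) + (0)·1 = 0 ⇒ exp(X2) = 0
Π_1 = X1^-1 · X3

["-1", "0", "1", "0", "0", "0", "0"]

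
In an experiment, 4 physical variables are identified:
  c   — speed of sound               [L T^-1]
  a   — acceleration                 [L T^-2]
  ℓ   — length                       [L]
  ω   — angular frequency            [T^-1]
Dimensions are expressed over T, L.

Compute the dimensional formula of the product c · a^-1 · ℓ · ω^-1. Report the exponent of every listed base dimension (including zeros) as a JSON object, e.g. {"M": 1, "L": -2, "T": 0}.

Write exponents as rows T,L / cols c,a,ℓ,ω:
  T: [-1 -2  0 -1]
  L: [ 1  1  1  0]
  [T]: (1)·-1+(-1)·-2+(1)·0+(-1)·-1 = 2
  [L]: (1)·1+(-1)·1+(1)·1+(-1)·0 = 1
⇒ T^2 L

{"T": 2, "L": 1}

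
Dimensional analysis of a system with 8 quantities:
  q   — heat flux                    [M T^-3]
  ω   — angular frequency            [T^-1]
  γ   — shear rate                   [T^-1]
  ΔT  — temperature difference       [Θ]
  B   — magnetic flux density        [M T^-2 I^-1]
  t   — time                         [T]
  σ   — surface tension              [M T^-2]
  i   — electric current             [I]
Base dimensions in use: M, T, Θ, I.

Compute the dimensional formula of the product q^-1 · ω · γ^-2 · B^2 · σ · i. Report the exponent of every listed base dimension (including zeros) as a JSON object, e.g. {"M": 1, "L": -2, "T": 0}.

Dimensional matrix (M×T×Θ×I by q×ω×γ×ΔT×B×t×σ×i):
  M: [ 1  0  0  0  1  0  1  0]
  T: [-3 -1 -1  0 -2  1 -2  0]
  Θ: [ 0  0  0  1  0  0  0  0]
  I: [ 0  0  0  0 -1  0  0  1]
  [M]: (-1)·1+(1)·0+(-2)·0+(2)·1+(1)·1+(1)·0 = 2
  [T]: (-1)·-3+(1)·-1+(-2)·-1+(2)·-2+(1)·-2+(1)·0 = -2
  [Θ]: (-1)·0+(1)·0+(-2)·0+(2)·0+(1)·0+(1)·0 = 0
  [I]: (-1)·0+(1)·0+(-2)·0+(2)·-1+(1)·0+(1)·1 = -1
⇒ M^2 T^-2 I^-1

{"M": 2, "T": -2, "Θ": 0, "I": -1}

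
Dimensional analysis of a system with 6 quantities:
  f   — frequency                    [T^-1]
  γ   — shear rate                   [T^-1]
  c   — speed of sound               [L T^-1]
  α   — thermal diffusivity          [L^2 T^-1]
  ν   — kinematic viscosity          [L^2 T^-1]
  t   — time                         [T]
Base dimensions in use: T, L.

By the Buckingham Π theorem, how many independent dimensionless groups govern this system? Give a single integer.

4

Exponent matrix [T,L] × [f,γ,c,α,ν,t]:
  T: [-1 -1 -1 -1 -1  1]
  L: [ 0  0  1  2  2  0]
Row reduction gives pivot columns f,c; rank = 2
n=6, r=2 ⇒ 4 dimensionless groups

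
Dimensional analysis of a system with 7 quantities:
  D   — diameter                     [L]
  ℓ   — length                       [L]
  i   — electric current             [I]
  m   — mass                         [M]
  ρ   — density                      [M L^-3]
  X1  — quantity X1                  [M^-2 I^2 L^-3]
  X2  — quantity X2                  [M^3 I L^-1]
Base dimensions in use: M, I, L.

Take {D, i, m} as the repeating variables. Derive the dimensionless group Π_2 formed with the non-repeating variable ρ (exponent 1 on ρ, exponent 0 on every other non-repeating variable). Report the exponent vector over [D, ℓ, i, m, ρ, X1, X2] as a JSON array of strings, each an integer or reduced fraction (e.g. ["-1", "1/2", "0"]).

Exponent matrix [M,I,L] × [D,ℓ,i,m,ρ,X1,X2]:
  M: [ 0  0  0  1  1 -2  3]
  I: [ 0  0  1  0  0  2  1]
  L: [ 1  1  0  0 -3 -3 -1]
RREF → pivots at {D,i,m} ⇒ r = 3
Repeat: D,i,m; free: ℓ,ρ,X1,X2
RREF:
  r0: [   1    1    0    0   -3   -3   -1]
  r1: [   0    0    1    0    0    2    1]
  r2: [   0    0    0    1    1   -2    3]
Fix exponent of ρ at 1, ℓ at 0, X1 at 0, X2 at 0; solve each RREF row for its pivot's exponent:
  r0: exp(D) + (-3)·1 = 0 ⇒ exp(D) = 3
  r1: exp(i) + (0)·1 = 0 ⇒ exp(i) = 0
  r2: exp(m) + (1)·1 = 0 ⇒ exp(m) = -1
Π_2 = D^3 · m^-1 · ρ

["3", "0", "0", "-1", "1", "0", "0"]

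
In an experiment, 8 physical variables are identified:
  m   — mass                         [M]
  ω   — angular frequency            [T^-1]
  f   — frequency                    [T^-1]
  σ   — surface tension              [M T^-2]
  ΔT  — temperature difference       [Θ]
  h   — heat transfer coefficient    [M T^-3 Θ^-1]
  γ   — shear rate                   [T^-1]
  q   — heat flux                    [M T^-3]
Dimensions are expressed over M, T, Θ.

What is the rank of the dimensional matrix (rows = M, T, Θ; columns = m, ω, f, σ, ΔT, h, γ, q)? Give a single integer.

Exponent matrix [M,T,Θ] × [m,ω,f,σ,ΔT,h,γ,q]:
  M: [ 1  0  0  1  0  1  0  1]
  T: [ 0 -1 -1 -2  0 -3 -1 -3]
  Θ: [ 0  0  0  0  1 -1  0  0]
Row reduction gives pivot columns m,ω,ΔT; rank = 3

3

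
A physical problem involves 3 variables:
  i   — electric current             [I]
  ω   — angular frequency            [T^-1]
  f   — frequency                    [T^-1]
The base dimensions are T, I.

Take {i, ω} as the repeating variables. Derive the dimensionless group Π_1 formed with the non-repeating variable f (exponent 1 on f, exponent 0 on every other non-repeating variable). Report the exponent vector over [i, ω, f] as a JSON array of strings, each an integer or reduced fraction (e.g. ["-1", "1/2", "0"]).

["0", "-1", "1"]

Exponent matrix [T,I] × [i,ω,f]:
  T: [ 0 -1 -1]
  I: [ 1  0  0]
RREF → pivots at {i,ω} ⇒ r = 2
Repeat: i,ω; free: f
RREF:
  r0: [   1    0    0]
  r1: [   0    1    1]
Fix exponent of f at 1; solve each RREF row for its pivot's exponent:
  r0: exp(i) + (0)·1 = 0 ⇒ exp(i) = 0
  r1: exp(ω) + (1)·1 = 0 ⇒ exp(ω) = -1
Π_1 = ω^-1 · f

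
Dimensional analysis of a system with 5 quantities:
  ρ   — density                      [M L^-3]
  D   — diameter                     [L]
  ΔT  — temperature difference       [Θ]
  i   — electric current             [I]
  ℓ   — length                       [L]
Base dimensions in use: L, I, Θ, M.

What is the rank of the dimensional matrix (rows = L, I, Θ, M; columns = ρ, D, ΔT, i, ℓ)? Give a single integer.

4

Dimensional matrix (L×I×Θ×M by ρ×D×ΔT×i×ℓ):
  L: [-3  1  0  0  1]
  I: [ 0  0  0  1  0]
  Θ: [ 0  0  1  0  0]
  M: [ 1  0  0  0  0]
Row reduction gives pivot columns ρ,D,ΔT,i; rank = 4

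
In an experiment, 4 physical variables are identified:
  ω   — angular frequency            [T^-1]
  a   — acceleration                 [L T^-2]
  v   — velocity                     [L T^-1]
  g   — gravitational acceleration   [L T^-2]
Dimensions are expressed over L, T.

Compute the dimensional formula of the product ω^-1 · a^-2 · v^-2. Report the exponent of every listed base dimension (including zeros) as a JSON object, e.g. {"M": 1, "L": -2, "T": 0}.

{"L": -4, "T": 7}

Exponent matrix [L,T] × [ω,a,v,g]:
  L: [ 0  1  1  1]
  T: [-1 -2 -1 -2]
  [L]: (-1)·0+(-2)·1+(-2)·1 = -4
  [T]: (-1)·-1+(-2)·-2+(-2)·-1 = 7
⇒ L^-4 T^7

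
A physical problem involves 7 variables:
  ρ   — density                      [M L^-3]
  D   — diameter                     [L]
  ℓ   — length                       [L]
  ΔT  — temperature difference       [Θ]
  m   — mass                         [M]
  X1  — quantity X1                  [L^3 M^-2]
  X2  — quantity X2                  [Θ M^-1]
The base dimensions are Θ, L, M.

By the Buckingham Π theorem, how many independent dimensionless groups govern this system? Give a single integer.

Dimensional matrix (Θ×L×M by ρ×D×ℓ×ΔT×m×X1×X2):
  Θ: [ 0  0  0  1  0  0  1]
  L: [-3  1  1  0  0  3  0]
  M: [ 1  0  0  0  1 -2 -1]
Row reduction gives pivot columns ρ,D,ΔT; rank = 3
7 vars − rank 3 = 4 Π groups

4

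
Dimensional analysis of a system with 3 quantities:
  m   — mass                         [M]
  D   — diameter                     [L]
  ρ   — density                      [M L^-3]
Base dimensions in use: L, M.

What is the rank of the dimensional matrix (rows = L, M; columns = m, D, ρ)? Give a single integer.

Exponent matrix [L,M] × [m,D,ρ]:
  L: [ 0  1 -3]
  M: [ 1  0  1]
Row reduction gives pivot columns m,D; rank = 2

2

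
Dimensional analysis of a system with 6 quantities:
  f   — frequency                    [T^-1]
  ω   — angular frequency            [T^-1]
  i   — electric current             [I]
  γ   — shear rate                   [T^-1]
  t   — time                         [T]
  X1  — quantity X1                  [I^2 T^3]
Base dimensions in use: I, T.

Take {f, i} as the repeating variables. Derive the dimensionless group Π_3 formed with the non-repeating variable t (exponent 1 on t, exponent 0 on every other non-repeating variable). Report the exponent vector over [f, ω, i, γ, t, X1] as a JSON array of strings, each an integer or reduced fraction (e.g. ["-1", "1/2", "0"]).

["1", "0", "0", "0", "1", "0"]

Exponent matrix [I,T] × [f,ω,i,γ,t,X1]:
  I: [ 0  0  1  0  0  2]
  T: [-1 -1  0 -1  1  3]
Echelon form has 2 nonzero rows (pivots: f,i)
Repeat: f,i; free: ω,γ,t,X1
RREF:
  r0: [   1    1    0    1   -1   -3]
  r1: [   0    0    1    0    0    2]
Fix exponent of t at 1, ω at 0, γ at 0, X1 at 0; solve each RREF row for its pivot's exponent:
  r0: exp(f) + (-1)·1 = 0 ⇒ exp(f) = 1
  r1: exp(i) + (0)·1 = 0 ⇒ exp(i) = 0
Π_3 = f · t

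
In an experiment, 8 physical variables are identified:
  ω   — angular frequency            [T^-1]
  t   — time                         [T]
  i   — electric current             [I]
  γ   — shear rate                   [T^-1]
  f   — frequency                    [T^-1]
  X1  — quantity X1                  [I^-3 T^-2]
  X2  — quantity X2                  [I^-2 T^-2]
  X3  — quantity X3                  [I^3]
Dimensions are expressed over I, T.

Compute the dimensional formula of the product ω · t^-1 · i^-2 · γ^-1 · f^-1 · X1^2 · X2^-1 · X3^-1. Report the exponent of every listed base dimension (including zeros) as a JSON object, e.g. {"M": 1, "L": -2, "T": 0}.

{"I": -9, "T": -2}

Dimensional matrix (I×T by ω×t×i×γ×f×X1×X2×X3):
  I: [ 0  0  1  0  0 -3 -2  3]
  T: [-1  1  0 -1 -1 -2 -2  0]
  [I]: (1)·0+(-1)·0+(-2)·1+(-1)·0+(-1)·0+(2)·-3+(-1)·-2+(-1)·3 = -9
  [T]: (1)·-1+(-1)·1+(-2)·0+(-1)·-1+(-1)·-1+(2)·-2+(-1)·-2+(-1)·0 = -2
⇒ I^-9 T^-2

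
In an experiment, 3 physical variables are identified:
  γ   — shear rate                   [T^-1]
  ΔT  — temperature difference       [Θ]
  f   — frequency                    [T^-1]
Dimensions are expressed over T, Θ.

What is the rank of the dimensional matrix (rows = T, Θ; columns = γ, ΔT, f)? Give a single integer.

2

Exponent matrix [T,Θ] × [γ,ΔT,f]:
  T: [-1  0 -1]
  Θ: [ 0  1  0]
Echelon form has 2 nonzero rows (pivots: γ,ΔT)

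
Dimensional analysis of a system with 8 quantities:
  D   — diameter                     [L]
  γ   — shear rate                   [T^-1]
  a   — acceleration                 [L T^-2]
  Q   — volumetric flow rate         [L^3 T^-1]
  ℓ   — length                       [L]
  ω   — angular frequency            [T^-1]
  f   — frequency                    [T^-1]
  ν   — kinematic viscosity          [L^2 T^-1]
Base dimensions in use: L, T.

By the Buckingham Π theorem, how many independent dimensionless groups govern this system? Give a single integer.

6

Write exponents as rows L,T / cols D,γ,a,Q,ℓ,ω,f,ν:
  L: [ 1  0  1  3  1  0  0  2]
  T: [ 0 -1 -2 -1  0 -1 -1 -1]
Echelon form has 2 nonzero rows (pivots: D,γ)
8 vars − rank 2 = 6 Π groups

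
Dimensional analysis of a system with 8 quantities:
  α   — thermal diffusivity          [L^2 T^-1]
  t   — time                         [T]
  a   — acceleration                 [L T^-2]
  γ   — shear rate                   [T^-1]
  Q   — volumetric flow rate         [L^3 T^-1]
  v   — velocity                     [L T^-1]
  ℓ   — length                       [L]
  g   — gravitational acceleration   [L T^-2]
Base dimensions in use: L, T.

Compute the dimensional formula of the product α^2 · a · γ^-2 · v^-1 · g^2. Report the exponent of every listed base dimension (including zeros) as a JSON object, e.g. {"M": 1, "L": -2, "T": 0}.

Exponent matrix [L,T] × [α,t,a,γ,Q,v,ℓ,g]:
  L: [ 2  0  1  0  3  1  1  1]
  T: [-1  1 -2 -1 -1 -1  0 -2]
  [L]: (2)·2+(1)·1+(-2)·0+(-1)·1+(2)·1 = 6
  [T]: (2)·-1+(1)·-2+(-2)·-1+(-1)·-1+(2)·-2 = -5
⇒ L^6 T^-5

{"L": 6, "T": -5}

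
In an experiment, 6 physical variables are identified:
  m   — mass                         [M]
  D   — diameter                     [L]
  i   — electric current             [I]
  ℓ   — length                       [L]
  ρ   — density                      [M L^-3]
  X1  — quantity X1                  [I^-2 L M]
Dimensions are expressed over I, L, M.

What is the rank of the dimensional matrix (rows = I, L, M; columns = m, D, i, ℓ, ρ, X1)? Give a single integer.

Dimensional matrix (I×L×M by m×D×i×ℓ×ρ×X1):
  I: [ 0  0  1  0  0 -2]
  L: [ 0  1  0  1 -3  1]
  M: [ 1  0  0  0  1  1]
Echelon form has 3 nonzero rows (pivots: m,D,i)

3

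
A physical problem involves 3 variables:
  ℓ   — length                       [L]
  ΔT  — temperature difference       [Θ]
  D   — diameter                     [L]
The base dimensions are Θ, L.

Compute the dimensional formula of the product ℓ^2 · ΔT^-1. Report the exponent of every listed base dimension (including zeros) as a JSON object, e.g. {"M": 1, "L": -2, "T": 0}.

{"Θ": -1, "L": 2}

Write exponents as rows Θ,L / cols ℓ,ΔT,D:
  Θ: [ 0  1  0]
  L: [ 1  0  1]
  [Θ]: (2)·0+(-1)·1 = -1
  [L]: (2)·1+(-1)·0 = 2
⇒ Θ^-1 L^2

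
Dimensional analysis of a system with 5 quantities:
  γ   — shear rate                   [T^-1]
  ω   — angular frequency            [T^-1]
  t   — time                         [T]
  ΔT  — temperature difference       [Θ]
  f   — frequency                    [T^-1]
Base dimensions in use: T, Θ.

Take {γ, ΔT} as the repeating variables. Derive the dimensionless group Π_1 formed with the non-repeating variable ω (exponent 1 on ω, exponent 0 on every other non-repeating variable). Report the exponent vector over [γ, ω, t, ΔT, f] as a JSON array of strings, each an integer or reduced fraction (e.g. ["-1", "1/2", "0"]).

["-1", "1", "0", "0", "0"]

Write exponents as rows T,Θ / cols γ,ω,t,ΔT,f:
  T: [-1 -1  1  0 -1]
  Θ: [ 0  0  0  1  0]
Echelon form has 2 nonzero rows (pivots: γ,ΔT)
Repeat: γ,ΔT; free: ω,t,f
RREF:
  r0: [   1    1   -1    0    1]
  r1: [   0    0    0    1    0]
Fix exponent of ω at 1, t at 0, f at 0; solve each RREF row for its pivot's exponent:
  r0: exp(γ) + (1)·1 = 0 ⇒ exp(γ) = -1
  r1: exp(ΔT) + (0)·1 = 0 ⇒ exp(ΔT) = 0
Π_1 = γ^-1 · ω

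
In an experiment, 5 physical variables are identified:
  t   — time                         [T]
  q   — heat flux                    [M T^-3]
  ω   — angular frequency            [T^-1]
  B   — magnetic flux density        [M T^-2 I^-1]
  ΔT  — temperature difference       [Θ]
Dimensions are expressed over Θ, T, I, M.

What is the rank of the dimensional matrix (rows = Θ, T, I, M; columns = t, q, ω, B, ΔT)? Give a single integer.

Dimensional matrix (Θ×T×I×M by t×q×ω×B×ΔT):
  Θ: [ 0  0  0  0  1]
  T: [ 1 -3 -1 -2  0]
  I: [ 0  0  0 -1  0]
  M: [ 0  1  0  1  0]
Echelon form has 4 nonzero rows (pivots: t,q,B,ΔT)

4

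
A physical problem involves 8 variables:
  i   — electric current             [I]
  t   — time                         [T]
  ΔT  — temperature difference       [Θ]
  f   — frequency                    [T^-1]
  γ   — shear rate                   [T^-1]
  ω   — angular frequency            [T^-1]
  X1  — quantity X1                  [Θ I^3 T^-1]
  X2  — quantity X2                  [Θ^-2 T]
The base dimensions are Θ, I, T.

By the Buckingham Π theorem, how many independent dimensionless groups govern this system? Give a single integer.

5

Exponent matrix [Θ,I,T] × [i,t,ΔT,f,γ,ω,X1,X2]:
  Θ: [ 0  0  1  0  0  0  1 -2]
  I: [ 1  0  0  0  0  0  3  0]
  T: [ 0  1  0 -1 -1 -1 -1  1]
Echelon form has 3 nonzero rows (pivots: i,t,ΔT)
n=8, r=3 ⇒ 5 dimensionless groups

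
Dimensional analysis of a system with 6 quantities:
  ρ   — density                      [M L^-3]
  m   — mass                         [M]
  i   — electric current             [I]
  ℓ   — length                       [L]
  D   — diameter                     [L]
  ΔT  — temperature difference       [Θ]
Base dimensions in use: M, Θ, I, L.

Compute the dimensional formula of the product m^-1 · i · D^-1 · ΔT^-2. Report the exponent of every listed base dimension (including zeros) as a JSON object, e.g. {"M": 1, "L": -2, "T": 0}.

{"M": -1, "Θ": -2, "I": 1, "L": -1}

Write exponents as rows M,Θ,I,L / cols ρ,m,i,ℓ,D,ΔT:
  M: [ 1  1  0  0  0  0]
  Θ: [ 0  0  0  0  0  1]
  I: [ 0  0  1  0  0  0]
  L: [-3  0  0  1  1  0]
  [M]: (-1)·1+(1)·0+(-1)·0+(-2)·0 = -1
  [Θ]: (-1)·0+(1)·0+(-1)·0+(-2)·1 = -2
  [I]: (-1)·0+(1)·1+(-1)·0+(-2)·0 = 1
  [L]: (-1)·0+(1)·0+(-1)·1+(-2)·0 = -1
⇒ M^-1 Θ^-2 I L^-1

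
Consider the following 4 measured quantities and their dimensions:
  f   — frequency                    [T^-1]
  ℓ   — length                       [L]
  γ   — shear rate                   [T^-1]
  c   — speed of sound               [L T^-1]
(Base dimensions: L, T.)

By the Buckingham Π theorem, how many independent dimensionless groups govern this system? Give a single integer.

2

Dimensional matrix (L×T by f×ℓ×γ×c):
  L: [ 0  1  0  1]
  T: [-1  0 -1 -1]
Echelon form has 2 nonzero rows (pivots: f,ℓ)
4 vars − rank 2 = 2 Π groups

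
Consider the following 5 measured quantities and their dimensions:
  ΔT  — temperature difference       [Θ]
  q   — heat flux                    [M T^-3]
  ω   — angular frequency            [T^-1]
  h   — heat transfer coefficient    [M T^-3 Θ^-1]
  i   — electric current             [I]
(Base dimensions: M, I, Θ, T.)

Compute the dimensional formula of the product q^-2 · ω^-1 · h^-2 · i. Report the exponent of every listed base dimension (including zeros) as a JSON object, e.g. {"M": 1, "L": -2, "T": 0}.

Exponent matrix [M,I,Θ,T] × [ΔT,q,ω,h,i]:
  M: [ 0  1  0  1  0]
  I: [ 0  0  0  0  1]
  Θ: [ 1  0  0 -1  0]
  T: [ 0 -3 -1 -3  0]
  [M]: (-2)·1+(-1)·0+(-2)·1+(1)·0 = -4
  [I]: (-2)·0+(-1)·0+(-2)·0+(1)·1 = 1
  [Θ]: (-2)·0+(-1)·0+(-2)·-1+(1)·0 = 2
  [T]: (-2)·-3+(-1)·-1+(-2)·-3+(1)·0 = 13
⇒ M^-4 I Θ^2 T^13

{"M": -4, "I": 1, "Θ": 2, "T": 13}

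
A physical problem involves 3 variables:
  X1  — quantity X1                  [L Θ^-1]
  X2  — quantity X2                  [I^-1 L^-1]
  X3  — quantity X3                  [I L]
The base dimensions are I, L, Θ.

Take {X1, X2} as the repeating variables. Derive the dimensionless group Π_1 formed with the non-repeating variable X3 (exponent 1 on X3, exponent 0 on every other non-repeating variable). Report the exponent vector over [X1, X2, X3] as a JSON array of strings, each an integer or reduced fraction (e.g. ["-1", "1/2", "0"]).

Write exponents as rows I,L,Θ / cols X1,X2,X3:
  I: [ 0 -1  1]
  L: [ 1 -1  1]
  Θ: [-1  0  0]
Echelon form has 2 nonzero rows (pivots: X1,X2)
Repeat: X1,X2; free: X3
RREF:
  r0: [   1    0    0]
  r1: [   0    1   -1]
  r2: [   0    0    0]
Fix exponent of X3 at 1; solve each RREF row for its pivot's exponent:
  r0: exp(X1) + (0)·1 = 0 ⇒ exp(X1) = 0
  r1: exp(X2) + (-1)·1 = 0 ⇒ exp(X2) = 1
Π_1 = X2 · X3

["0", "1", "1"]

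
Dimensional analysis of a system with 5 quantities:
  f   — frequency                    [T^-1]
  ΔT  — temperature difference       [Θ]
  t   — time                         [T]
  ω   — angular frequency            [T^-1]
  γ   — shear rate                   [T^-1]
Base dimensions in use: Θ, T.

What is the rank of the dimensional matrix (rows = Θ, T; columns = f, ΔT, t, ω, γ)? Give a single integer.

Dimensional matrix (Θ×T by f×ΔT×t×ω×γ):
  Θ: [ 0  1  0  0  0]
  T: [-1  0  1 -1 -1]
Echelon form has 2 nonzero rows (pivots: f,ΔT)

2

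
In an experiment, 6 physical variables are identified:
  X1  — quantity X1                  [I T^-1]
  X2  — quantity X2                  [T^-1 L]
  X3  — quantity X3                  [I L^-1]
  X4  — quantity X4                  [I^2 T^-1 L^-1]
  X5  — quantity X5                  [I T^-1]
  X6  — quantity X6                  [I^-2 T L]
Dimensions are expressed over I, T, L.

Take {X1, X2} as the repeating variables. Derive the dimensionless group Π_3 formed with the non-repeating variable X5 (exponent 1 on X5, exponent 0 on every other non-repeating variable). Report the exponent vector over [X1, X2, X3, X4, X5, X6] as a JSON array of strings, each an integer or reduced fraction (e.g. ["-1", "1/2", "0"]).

["-1", "0", "0", "0", "1", "0"]

Dimensional matrix (I×T×L by X1×X2×X3×X4×X5×X6):
  I: [ 1  0  1  2  1 -2]
  T: [-1 -1  0 -1 -1  1]
  L: [ 0  1 -1 -1  0  1]
RREF → pivots at {X1,X2} ⇒ r = 2
Repeat: X1,X2; free: X3,X4,X5,X6
RREF:
  r0: [   1    0    1    2    1   -2]
  r1: [   0    1   -1   -1    0    1]
  r2: [   0    0    0    0    0    0]
Fix exponent of X5 at 1, X3 at 0, X4 at 0, X6 at 0; solve each RREF row for its pivot's exponent:
  r0: exp(X1) + (1)·1 = 0 ⇒ exp(X1) = -1
  r1: exp(X2) + (0)·1 = 0 ⇒ exp(X2) = 0
Π_3 = X1^-1 · X5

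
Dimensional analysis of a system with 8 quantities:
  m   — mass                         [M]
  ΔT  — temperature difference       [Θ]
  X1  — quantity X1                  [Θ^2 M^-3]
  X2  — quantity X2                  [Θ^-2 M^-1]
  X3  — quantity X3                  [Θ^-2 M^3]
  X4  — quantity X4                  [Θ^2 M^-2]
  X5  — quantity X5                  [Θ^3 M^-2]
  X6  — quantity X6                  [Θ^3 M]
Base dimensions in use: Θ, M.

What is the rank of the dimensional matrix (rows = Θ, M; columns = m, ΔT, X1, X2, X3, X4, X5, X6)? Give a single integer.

2

Exponent matrix [Θ,M] × [m,ΔT,X1,X2,X3,X4,X5,X6]:
  Θ: [ 0  1  2 -2 -2  2  3  3]
  M: [ 1  0 -3 -1  3 -2 -2  1]
RREF → pivots at {m,ΔT} ⇒ r = 2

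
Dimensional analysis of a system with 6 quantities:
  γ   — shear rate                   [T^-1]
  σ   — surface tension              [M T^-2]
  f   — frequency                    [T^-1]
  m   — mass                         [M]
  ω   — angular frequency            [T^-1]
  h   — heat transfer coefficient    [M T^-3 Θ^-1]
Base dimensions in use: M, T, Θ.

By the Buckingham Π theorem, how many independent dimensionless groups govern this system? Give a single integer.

3

Write exponents as rows M,T,Θ / cols γ,σ,f,m,ω,h:
  M: [ 0  1  0  1  0  1]
  T: [-1 -2 -1  0 -1 -3]
  Θ: [ 0  0  0  0  0 -1]
Row reduction gives pivot columns γ,σ,h; rank = 3
6 vars − rank 3 = 3 Π groups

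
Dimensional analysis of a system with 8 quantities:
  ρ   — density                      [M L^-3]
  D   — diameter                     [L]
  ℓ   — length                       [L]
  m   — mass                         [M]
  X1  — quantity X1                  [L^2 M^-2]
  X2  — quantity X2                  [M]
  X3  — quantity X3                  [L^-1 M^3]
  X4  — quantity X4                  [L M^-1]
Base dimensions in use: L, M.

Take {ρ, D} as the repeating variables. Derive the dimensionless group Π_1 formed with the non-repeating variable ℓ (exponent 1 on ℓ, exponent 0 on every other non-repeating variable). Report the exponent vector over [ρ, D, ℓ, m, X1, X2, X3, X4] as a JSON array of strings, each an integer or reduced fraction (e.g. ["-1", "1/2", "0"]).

Write exponents as rows L,M / cols ρ,D,ℓ,m,X1,X2,X3,X4:
  L: [-3  1  1  0  2  0 -1  1]
  M: [ 1  0  0  1 -2  1  3 -1]
Row reduction gives pivot columns ρ,D; rank = 2
Repeat: ρ,D; free: ℓ,m,X1,X2,X3,X4
RREF:
  r0: [   1    0    0    1   -2    1    3   -1]
  r1: [   0    1    1    3   -4    3    8   -2]
Fix exponent of ℓ at 1, m at 0, X1 at 0, X2 at 0, X3 at 0, X4 at 0; solve each RREF row for its pivot's exponent:
  r0: exp(ρ) + (0)·1 = 0 ⇒ exp(ρ) = 0
  r1: exp(D) + (1)·1 = 0 ⇒ exp(D) = -1
Π_1 = D^-1 · ℓ

["0", "-1", "1", "0", "0", "0", "0", "0"]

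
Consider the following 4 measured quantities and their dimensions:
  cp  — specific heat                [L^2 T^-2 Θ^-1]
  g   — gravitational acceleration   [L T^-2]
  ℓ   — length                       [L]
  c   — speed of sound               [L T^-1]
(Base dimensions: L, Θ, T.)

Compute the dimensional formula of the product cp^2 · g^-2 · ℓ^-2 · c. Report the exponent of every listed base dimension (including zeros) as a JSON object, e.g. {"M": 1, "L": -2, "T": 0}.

{"L": 1, "Θ": -2, "T": -1}

Exponent matrix [L,Θ,T] × [cp,g,ℓ,c]:
  L: [ 2  1  1  1]
  Θ: [-1  0  0  0]
  T: [-2 -2  0 -1]
  [L]: (2)·2+(-2)·1+(-2)·1+(1)·1 = 1
  [Θ]: (2)·-1+(-2)·0+(-2)·0+(1)·0 = -2
  [T]: (2)·-2+(-2)·-2+(-2)·0+(1)·-1 = -1
⇒ L Θ^-2 T^-1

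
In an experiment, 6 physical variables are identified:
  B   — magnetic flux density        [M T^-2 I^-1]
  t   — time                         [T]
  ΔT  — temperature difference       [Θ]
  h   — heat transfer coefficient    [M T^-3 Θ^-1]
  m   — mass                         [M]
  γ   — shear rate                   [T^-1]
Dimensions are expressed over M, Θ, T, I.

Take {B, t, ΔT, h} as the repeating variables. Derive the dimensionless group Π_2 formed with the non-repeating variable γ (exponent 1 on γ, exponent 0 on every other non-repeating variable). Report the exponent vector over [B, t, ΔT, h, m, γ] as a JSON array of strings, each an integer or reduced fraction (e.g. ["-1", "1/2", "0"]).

Dimensional matrix (M×Θ×T×I by B×t×ΔT×h×m×γ):
  M: [ 1  0  0  1  1  0]
  Θ: [ 0  0  1 -1  0  0]
  T: [-2  1  0 -3  0 -1]
  I: [-1  0  0  0  0  0]
Row reduction gives pivot columns B,t,ΔT,h; rank = 4
Repeat: B,t,ΔT,h; free: m,γ
RREF:
  r0: [   1    0    0    0    0    0]
  r1: [   0    1    0    0    3   -1]
  r2: [   0    0    1    0    1    0]
  r3: [   0    0    0    1    1    0]
Fix exponent of γ at 1, m at 0; solve each RREF row for its pivot's exponent:
  r0: exp(B) + (0)·1 = 0 ⇒ exp(B) = 0
  r1: exp(t) + (-1)·1 = 0 ⇒ exp(t) = 1
  r2: exp(ΔT) + (0)·1 = 0 ⇒ exp(ΔT) = 0
  r3: exp(h) + (0)·1 = 0 ⇒ exp(h) = 0
Π_2 = t · γ

["0", "1", "0", "0", "0", "1"]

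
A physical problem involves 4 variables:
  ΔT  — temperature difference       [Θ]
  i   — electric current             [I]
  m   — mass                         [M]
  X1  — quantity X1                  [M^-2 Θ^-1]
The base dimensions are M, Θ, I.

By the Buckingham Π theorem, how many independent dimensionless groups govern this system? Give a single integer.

1

Write exponents as rows M,Θ,I / cols ΔT,i,m,X1:
  M: [ 0  0  1 -2]
  Θ: [ 1  0  0 -1]
  I: [ 0  1  0  0]
Row reduction gives pivot columns ΔT,i,m; rank = 3
Π count = n − r = 4 − 3 = 1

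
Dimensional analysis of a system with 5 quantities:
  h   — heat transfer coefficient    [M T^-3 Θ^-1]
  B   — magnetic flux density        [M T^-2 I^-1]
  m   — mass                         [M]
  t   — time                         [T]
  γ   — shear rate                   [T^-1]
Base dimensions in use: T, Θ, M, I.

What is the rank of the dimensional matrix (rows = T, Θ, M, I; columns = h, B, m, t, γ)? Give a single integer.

Dimensional matrix (T×Θ×M×I by h×B×m×t×γ):
  T: [-3 -2  0  1 -1]
  Θ: [-1  0  0  0  0]
  M: [ 1  1  1  0  0]
  I: [ 0 -1  0  0  0]
Row reduction gives pivot columns h,B,m,t; rank = 4

4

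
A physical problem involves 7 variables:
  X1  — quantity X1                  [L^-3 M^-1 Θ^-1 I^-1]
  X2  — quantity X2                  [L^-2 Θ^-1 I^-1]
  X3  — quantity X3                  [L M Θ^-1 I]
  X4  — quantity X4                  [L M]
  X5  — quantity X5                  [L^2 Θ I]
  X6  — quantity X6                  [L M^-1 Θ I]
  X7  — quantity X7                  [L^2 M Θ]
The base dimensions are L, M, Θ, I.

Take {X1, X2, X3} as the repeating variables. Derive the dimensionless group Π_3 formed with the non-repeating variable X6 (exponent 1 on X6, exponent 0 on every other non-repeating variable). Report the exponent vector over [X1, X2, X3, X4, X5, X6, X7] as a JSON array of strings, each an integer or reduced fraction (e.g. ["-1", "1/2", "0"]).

["-1", "2", "0", "0", "0", "1", "0"]

Dimensional matrix (L×M×Θ×I by X1×X2×X3×X4×X5×X6×X7):
  L: [-3 -2  1  1  2  1  2]
  M: [-1  0  1  1  0 -1  1]
  Θ: [-1 -1 -1  0  1  1  1]
  I: [-1 -1  1  0  1  1  0]
Echelon form has 3 nonzero rows (pivots: X1,X2,X3)
Repeat: X1,X2,X3; free: X4,X5,X6,X7
RREF:
  r0: [   1    0    0   -1    0    1 -3/2]
  r1: [   0    1    0    1   -1   -2    1]
  r2: [   0    0    1    0    0    0 -1/2]
  r3: [   0    0    0    0    0    0    0]
Fix exponent of X6 at 1, X4 at 0, X5 at 0, X7 at 0; solve each RREF row for its pivot's exponent:
  r0: exp(X1) + (1)·1 = 0 ⇒ exp(X1) = -1
  r1: exp(X2) + (-2)·1 = 0 ⇒ exp(X2) = 2
  r2: exp(X3) + (0)·1 = 0 ⇒ exp(X3) = 0
Π_3 = X1^-1 · X2^2 · X6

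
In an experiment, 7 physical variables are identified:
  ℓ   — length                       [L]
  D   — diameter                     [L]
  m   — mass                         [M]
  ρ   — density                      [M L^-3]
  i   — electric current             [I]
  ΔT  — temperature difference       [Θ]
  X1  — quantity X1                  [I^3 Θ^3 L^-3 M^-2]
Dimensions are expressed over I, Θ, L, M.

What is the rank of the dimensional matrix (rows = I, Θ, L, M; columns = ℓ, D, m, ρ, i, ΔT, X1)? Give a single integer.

4

Dimensional matrix (I×Θ×L×M by ℓ×D×m×ρ×i×ΔT×X1):
  I: [ 0  0  0  0  1  0  3]
  Θ: [ 0  0  0  0  0  1  3]
  L: [ 1  1  0 -3  0  0 -3]
  M: [ 0  0  1  1  0  0 -2]
Row reduction gives pivot columns ℓ,m,i,ΔT; rank = 4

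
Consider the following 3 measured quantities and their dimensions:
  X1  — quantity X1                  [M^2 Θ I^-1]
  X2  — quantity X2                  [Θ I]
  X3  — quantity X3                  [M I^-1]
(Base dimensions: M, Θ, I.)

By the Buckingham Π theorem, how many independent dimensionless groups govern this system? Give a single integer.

Exponent matrix [M,Θ,I] × [X1,X2,X3]:
  M: [ 2  0  1]
  Θ: [ 1  1  0]
  I: [-1  1 -1]
Row reduction gives pivot columns X1,X2; rank = 2
n=3, r=2 ⇒ 1 dimensionless group

1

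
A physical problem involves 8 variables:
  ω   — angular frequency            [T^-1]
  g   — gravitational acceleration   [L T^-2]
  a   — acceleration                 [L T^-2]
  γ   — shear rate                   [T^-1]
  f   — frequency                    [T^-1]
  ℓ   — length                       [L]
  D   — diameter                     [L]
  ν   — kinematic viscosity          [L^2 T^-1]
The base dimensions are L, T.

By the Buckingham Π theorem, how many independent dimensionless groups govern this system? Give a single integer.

Dimensional matrix (L×T by ω×g×a×γ×f×ℓ×D×ν):
  L: [ 0  1  1  0  0  1  1  2]
  T: [-1 -2 -2 -1 -1  0  0 -1]
Echelon form has 2 nonzero rows (pivots: ω,g)
Π count = n − r = 8 − 2 = 6

6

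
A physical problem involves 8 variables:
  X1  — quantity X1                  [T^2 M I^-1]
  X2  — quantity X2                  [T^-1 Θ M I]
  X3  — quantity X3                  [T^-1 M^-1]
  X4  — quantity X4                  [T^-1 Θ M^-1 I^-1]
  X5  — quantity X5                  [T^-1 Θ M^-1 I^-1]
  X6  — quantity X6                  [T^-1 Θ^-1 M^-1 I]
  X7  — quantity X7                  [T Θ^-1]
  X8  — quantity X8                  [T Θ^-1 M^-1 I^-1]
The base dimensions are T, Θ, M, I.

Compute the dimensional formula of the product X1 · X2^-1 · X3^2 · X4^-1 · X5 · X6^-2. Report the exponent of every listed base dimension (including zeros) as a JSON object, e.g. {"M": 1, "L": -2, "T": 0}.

{"T": 3, "Θ": 1, "M": 0, "I": -4}

Exponent matrix [T,Θ,M,I] × [X1,X2,X3,X4,X5,X6,X7,X8]:
  T: [ 2 -1 -1 -1 -1 -1  1  1]
  Θ: [ 0  1  0  1  1 -1 -1 -1]
  M: [ 1  1 -1 -1 -1 -1  0 -1]
  I: [-1  1  0 -1 -1  1  0 -1]
  [T]: (1)·2+(-1)·-1+(2)·-1+(-1)·-1+(1)·-1+(-2)·-1 = 3
  [Θ]: (1)·0+(-1)·1+(2)·0+(-1)·1+(1)·1+(-2)·-1 = 1
  [M]: (1)·1+(-1)·1+(2)·-1+(-1)·-1+(1)·-1+(-2)·-1 = 0
  [I]: (1)·-1+(-1)·1+(2)·0+(-1)·-1+(1)·-1+(-2)·1 = -4
⇒ T^3 Θ I^-4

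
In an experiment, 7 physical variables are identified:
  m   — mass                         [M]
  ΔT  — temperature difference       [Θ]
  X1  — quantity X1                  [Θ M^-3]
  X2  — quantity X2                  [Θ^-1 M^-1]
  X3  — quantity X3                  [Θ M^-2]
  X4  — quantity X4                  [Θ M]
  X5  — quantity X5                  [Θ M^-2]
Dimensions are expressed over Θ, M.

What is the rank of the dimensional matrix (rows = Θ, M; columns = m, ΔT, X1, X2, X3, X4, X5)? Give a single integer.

2

Dimensional matrix (Θ×M by m×ΔT×X1×X2×X3×X4×X5):
  Θ: [ 0  1  1 -1  1  1  1]
  M: [ 1  0 -3 -1 -2  1 -2]
Echelon form has 2 nonzero rows (pivots: m,ΔT)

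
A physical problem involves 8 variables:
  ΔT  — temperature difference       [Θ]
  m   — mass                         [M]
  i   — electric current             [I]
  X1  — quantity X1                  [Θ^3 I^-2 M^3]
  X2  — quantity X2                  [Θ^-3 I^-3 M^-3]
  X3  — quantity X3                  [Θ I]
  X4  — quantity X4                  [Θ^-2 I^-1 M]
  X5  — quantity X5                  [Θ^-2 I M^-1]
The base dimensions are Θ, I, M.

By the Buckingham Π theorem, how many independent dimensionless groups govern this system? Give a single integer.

Exponent matrix [Θ,I,M] × [ΔT,m,i,X1,X2,X3,X4,X5]:
  Θ: [ 1  0  0  3 -3  1 -2 -2]
  I: [ 0  0  1 -2 -3  1 -1  1]
  M: [ 0  1  0  3 -3  0  1 -1]
Echelon form has 3 nonzero rows (pivots: ΔT,m,i)
8 vars − rank 3 = 5 Π groups

5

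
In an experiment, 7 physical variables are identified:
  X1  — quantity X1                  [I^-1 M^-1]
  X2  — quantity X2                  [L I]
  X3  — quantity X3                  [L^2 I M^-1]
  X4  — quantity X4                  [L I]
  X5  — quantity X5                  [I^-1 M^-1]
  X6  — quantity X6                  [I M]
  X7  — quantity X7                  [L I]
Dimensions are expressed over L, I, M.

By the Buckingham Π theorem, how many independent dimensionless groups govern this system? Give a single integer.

Exponent matrix [L,I,M] × [X1,X2,X3,X4,X5,X6,X7]:
  L: [ 0  1  2  1  0  0  1]
  I: [-1  1  1  1 -1  1  1]
  M: [-1  0 -1  0 -1  1  0]
RREF → pivots at {X1,X2} ⇒ r = 2
7 vars − rank 2 = 5 Π groups

5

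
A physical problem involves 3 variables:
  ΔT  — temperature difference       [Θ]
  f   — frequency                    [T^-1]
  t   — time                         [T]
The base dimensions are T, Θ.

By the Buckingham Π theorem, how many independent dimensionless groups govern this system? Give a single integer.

1

Write exponents as rows T,Θ / cols ΔT,f,t:
  T: [ 0 -1  1]
  Θ: [ 1  0  0]
Echelon form has 2 nonzero rows (pivots: ΔT,f)
Π count = n − r = 3 − 2 = 1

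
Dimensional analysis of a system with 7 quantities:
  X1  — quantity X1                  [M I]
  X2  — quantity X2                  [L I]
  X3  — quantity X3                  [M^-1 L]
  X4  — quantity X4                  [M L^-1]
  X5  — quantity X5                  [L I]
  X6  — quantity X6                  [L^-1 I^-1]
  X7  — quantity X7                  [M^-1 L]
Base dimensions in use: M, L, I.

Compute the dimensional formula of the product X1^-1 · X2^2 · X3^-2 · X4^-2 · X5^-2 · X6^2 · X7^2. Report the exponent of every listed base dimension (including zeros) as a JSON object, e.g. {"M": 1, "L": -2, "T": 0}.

{"M": -3, "L": 0, "I": -3}

Dimensional matrix (M×L×I by X1×X2×X3×X4×X5×X6×X7):
  M: [ 1  0 -1  1  0  0 -1]
  L: [ 0  1  1 -1  1 -1  1]
  I: [ 1  1  0  0  1 -1  0]
  [M]: (-1)·1+(2)·0+(-2)·-1+(-2)·1+(-2)·0+(2)·0+(2)·-1 = -3
  [L]: (-1)·0+(2)·1+(-2)·1+(-2)·-1+(-2)·1+(2)·-1+(2)·1 = 0
  [I]: (-1)·1+(2)·1+(-2)·0+(-2)·0+(-2)·1+(2)·-1+(2)·0 = -3
⇒ M^-3 I^-3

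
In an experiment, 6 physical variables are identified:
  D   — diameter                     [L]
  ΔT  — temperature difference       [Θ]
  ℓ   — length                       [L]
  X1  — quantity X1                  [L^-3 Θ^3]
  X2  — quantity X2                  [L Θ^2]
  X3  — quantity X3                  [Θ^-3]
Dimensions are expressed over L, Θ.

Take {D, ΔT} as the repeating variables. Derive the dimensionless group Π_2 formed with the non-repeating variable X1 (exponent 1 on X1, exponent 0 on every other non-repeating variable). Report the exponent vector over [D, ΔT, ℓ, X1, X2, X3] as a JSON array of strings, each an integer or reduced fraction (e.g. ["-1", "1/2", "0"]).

["3", "-3", "0", "1", "0", "0"]

Dimensional matrix (L×Θ by D×ΔT×ℓ×X1×X2×X3):
  L: [ 1  0  1 -3  1  0]
  Θ: [ 0  1  0  3  2 -3]
RREF → pivots at {D,ΔT} ⇒ r = 2
Repeat: D,ΔT; free: ℓ,X1,X2,X3
RREF:
  r0: [   1    0    1   -3    1    0]
  r1: [   0    1    0    3    2   -3]
Fix exponent of X1 at 1, ℓ at 0, X2 at 0, X3 at 0; solve each RREF row for its pivot's exponent:
  r0: exp(D) + (-3)·1 = 0 ⇒ exp(D) = 3
  r1: exp(ΔT) + (3)·1 = 0 ⇒ exp(ΔT) = -3
Π_2 = D^3 · ΔT^-3 · X1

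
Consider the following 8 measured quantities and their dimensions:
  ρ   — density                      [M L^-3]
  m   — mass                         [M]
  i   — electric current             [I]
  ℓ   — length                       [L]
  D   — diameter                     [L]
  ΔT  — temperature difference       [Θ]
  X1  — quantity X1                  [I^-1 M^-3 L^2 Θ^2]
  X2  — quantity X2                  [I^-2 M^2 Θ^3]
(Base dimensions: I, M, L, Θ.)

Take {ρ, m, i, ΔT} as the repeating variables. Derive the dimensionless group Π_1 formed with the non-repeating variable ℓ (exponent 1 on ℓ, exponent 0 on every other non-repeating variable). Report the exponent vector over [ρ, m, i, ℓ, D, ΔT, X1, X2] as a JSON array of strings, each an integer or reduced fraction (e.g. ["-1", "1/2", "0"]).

["1/3", "-1/3", "0", "1", "0", "0", "0", "0"]

Dimensional matrix (I×M×L×Θ by ρ×m×i×ℓ×D×ΔT×X1×X2):
  I: [ 0  0  1  0  0  0 -1 -2]
  M: [ 1  1  0  0  0  0 -3  2]
  L: [-3  0  0  1  1  0  2  0]
  Θ: [ 0  0  0  0  0  1  2  3]
Echelon form has 4 nonzero rows (pivots: ρ,m,i,ΔT)
Pivot set = {ρ,m,i,ΔT}, free = {ℓ,D,X1,X2}
RREF:
  r0: [   1    0    0 -1/3 -1/3    0 -2/3    0]
  r1: [   0    1    0  1/3  1/3    0 -7/3    2]
  r2: [   0    0    1    0    0    0   -1   -2]
  r3: [   0    0    0    0    0    1    2    3]
Fix exponent of ℓ at 1, D at 0, X1 at 0, X2 at 0; solve each RREF row for its pivot's exponent:
  r0: exp(ρ) + (-1/3)·1 = 0 ⇒ exp(ρ) = 1/3
  r1: exp(m) + (1/3)·1 = 0 ⇒ exp(m) = -1/3
  r2: exp(i) + (0)·1 = 0 ⇒ exp(i) = 0
  r3: exp(ΔT) + (0)·1 = 0 ⇒ exp(ΔT) = 0
Π_1 = ρ^(1/3) · m^(-1/3) · ℓ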